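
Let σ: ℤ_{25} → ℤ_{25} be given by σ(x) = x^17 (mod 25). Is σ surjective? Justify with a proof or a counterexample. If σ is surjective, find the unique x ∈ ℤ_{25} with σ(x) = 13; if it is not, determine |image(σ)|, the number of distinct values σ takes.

σ(0) = 0^17 = 0.
σ(5): Repeated squaring mod 25: 5^1 ≡ 5, 5^2 ≡ 5² = 25 ≡ 0, 5^4 ≡ 0² = 0, 5^8 ≡ 0² = 0, 5^16 ≡ 0² = 0. Since 17 = 16 + 1, 5^17 ≡ 0·5: 0·5 = 0. So 5^17 ≡ 0 (mod 25).
So σ(0) = σ(5) = 0 while 0 ≠ 5, hence σ is not injective.
A non-injective map from the 25-element set ℤ_{25} to itself takes at most 24 distinct values, so it cannot be surjective. Thus σ is not surjective.
Since σ is not surjective, we determine |image(σ)|. Computing x^17 mod 25 for each x (by repeated squaring, reducing mod 25 at every step), the values σ(0), σ(1), …, σ(24) are: 0, 1, 22, 13, 9, 0, 11, 7, 23, 19, 0, 21, 17, 8, 4, 0, 6, 2, 18, 14, 0, 16, 12, 3, 24.
The distinct values are {0, 1, 2, 3, 4, 6, 7, 8, 9, 11, 12, 13, 14, 16, 17, 18, 19, 21, 22, 23, 24}; there are 21 of them.

21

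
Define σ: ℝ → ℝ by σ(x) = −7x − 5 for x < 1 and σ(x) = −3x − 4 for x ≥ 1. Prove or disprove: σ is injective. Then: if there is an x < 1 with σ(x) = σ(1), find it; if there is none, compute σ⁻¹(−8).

2/7

Both pieces are strictly decreasing (slopes −7 and −3), so each is injective on its own interval.
The left piece maps (−∞, 1) onto (−12, ∞); the right piece maps [1, ∞) onto (−∞, −7].
These images overlap. In particular σ(1) = −7 (right piece), and solving −7x − 5 = −7 on the left piece gives x = 2/7 < 1.
So σ(2/7) = σ(1) with 2/7 ≠ 1, and σ is not injective. This x = 2/7 is the requested value below 1.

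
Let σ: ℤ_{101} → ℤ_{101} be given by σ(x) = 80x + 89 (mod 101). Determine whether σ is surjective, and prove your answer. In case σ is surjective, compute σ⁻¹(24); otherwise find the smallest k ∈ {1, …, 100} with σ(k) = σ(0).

Recall that σ is surjective if every y in the codomain equals σ(x) for some x in the domain.
Since gcd(80, 101) = 1, 80 is invertible modulo 101. Euclid's algorithm: 101 = 1·80 + 21, 80 = 3·21 + 17, 21 = 1·17 + 4, 17 = 4·4 + 1; back-substituting gives 1 = 24·80 − 19·101, so 80⁻¹ ≡ 24 (mod 101).
Then y ↦ 24(y − 89) is a two-sided inverse to σ, so every y ∈ ℤ_{101} has a preimage.
Therefore σ is surjective.
Since σ is surjective, we find σ⁻¹(24): we need 80x ≡ 24 − 89 ≡ 36 (mod 101). Using 80⁻¹ = 24: x ≡ 24·36 = 864 = 8·101 + 56, so x = 56.
Check: σ(56) = 80·56 + 89 = 4569 = 45·101 + 24 ≡ 24 (mod 101).

56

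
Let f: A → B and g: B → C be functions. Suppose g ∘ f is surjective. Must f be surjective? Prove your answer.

not surjective

No. Take A = {0, 1}, B = {0, 1, 2, 3, 4}, C = {0}, f(a) = 0 for every a ∈ A, and g(b) = 0 for every b ∈ B.
Then g ∘ f is surjective onto {0}, but 4 ∈ B has no preimage under f, so f is not surjective.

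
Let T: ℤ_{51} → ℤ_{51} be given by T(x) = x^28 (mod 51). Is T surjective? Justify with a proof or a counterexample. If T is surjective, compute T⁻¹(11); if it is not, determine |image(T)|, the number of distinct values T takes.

10

T(1) = 1^28 = 1.
T(4): Repeated squaring mod 51: 4^1 ≡ 4, 4^2 ≡ 4² = 16, 4^4 ≡ 16² = 256 ≡ 1, 4^8 ≡ 1² = 1, 4^16 ≡ 1² = 1. Since 28 = 16 + 8 + 4, 4^28 ≡ 1·1·1: 1·1 = 1, then 1·1 = 1. So 4^28 ≡ 1 (mod 51).
So T(1) = T(4) = 1 while 1 ≠ 4, thus T is not injective.
A non-injective map from the 51-element set ℤ_{51} to itself takes at most 50 distinct values, so it cannot be surjective. Therefore T is not surjective.
Since T is not surjective, we determine |image(T)|. Computing x^28 mod 51 for each x (by repeated squaring, reducing mod 51 at every step), the values T(0), T(1), …, T(50) are: 0, 1, 16, 21, 1, 4, 30, 13, 16, 33, 13, 13, 21, 1, 4, 33, 1, 34, 18, 16, 4, 18, 4, 13, 30, 16, 16, 30, 13, 4, 18, 4, 16, 18, 34, 1, 33, 4, 1, 21, 13, 13, 33, 16, 13, 30, 4, 1, 21, 16, 1.
The distinct values are {0, 1, 4, 13, 16, 18, 21, 30, 33, 34}; there are 10 of them.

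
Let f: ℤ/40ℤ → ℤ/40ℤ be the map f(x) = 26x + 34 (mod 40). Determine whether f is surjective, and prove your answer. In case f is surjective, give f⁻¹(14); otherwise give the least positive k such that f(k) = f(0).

20

Since gcd(26, 40) = 2, we have 26x ≡ 0 (mod 2) for all x, so f(x) ≡ 0 (mod 2).
But 1 ≢ 0 (mod 2), so 1 ∈ ℤ/40ℤ has no preimage. Hence f is not surjective.
Since f is not surjective, we find the least positive k with f(k) = f(0): this means 26k ≡ 0 (mod 40), i.e. 40 ∣ 26k. Since gcd(26, 40) = 2, dividing through by 2 this holds exactly when 20 ∣ 13k, and as gcd(13, 20) = 1, exactly when 20 ∣ k.
The smallest positive such k is 20.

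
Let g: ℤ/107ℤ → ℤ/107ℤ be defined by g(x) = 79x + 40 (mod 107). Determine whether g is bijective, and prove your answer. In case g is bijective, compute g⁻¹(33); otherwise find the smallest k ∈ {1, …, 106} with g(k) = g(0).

27

If g(x_1) = g(x_2), then 79x_1 ≡ 79x_2 (mod 107). Because gcd(79, 107) = 1, we may cancel 79 to get x_1 ≡ x_2 (mod 107).
We now compute 79⁻¹ mod 107 explicitly. Euclid's algorithm: 107 = 1·79 + 28, 79 = 2·28 + 23, 28 = 1·23 + 5, 23 = 4·5 + 3, 5 = 1·3 + 2, 3 = 1·2 + 1; back-substituting gives 1 = 42·79 − 31·107, so 79⁻¹ ≡ 42 (mod 107).
For any y ∈ ℤ/107ℤ, x = 42(y − 40) mod 107 satisfies g(x) = 79·42(y − 40) + 40 ≡ y (since 79·42 ≡ 1 mod 107). So every y has a preimage.
So g is bijective.
Since g is bijective, we find g⁻¹(33): we need 79x ≡ 33 − 40 ≡ 100 (mod 107). Using 79⁻¹ = 42: x ≡ 42·100 = 4200 = 39·107 + 27, so x = 27.
Check: g(27) = 79·27 + 40 = 2173 = 20·107 + 33 ≡ 33 (mod 107).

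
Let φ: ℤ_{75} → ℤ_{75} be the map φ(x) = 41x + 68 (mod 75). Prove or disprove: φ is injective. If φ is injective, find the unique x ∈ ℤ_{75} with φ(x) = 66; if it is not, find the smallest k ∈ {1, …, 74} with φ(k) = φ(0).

53

If φ(s) = φ(t), then 41s ≡ 41t (mod 75). Because gcd(41, 75) = 1, we may cancel 41 to get s ≡ t (mod 75).
Thus φ is injective.
We now compute 41⁻¹ mod 75 explicitly. Euclid's algorithm: 75 = 1·41 + 34, 41 = 1·34 + 7, 34 = 4·7 + 6, 7 = 1·6 + 1; back-substituting gives 1 = 11·41 − 6·75, so 41⁻¹ ≡ 11 (mod 75).
Since φ is injective, we find φ⁻¹(66): we need 41x ≡ 66 − 68 ≡ 73 (mod 75). Using 41⁻¹ = 11: x ≡ 11·73 = 803 = 10·75 + 53, so x = 53.
Check: φ(53) = 41·53 + 68 = 2241 = 29·75 + 66 ≡ 66 (mod 75).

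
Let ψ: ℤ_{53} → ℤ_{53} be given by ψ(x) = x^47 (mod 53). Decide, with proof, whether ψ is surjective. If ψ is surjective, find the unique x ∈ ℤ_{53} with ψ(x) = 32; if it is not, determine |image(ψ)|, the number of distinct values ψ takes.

27

Since 53 is prime, the nonzero elements of ℤ_{53} form a cyclic group of order 52.
As gcd(47, 52) = 1, raising to the 47th power is a bijection on this group: if s^47 ≡ t^47 then (st^{−1})^47 = 1, and the only element of order dividing gcd(47, 52) = 1 is 1, so s = t.
With ψ(0) = 0 this makes ψ injective on all of ℤ_{53}, hence bijective (finite equal-size domain and codomain). In particular ψ is surjective.
Since ψ is surjective, we find the preimage of 32. The inverse of x ↦ x^47 on (ℤ_{53})^× is x ↦ x^31, because 47·31 = 1457 = 28·52 + 1 ≡ 1 (mod 52) and x^{52} = 1 for x ≠ 0 (Fermat). So ψ⁻¹(32) = 32^31 mod 53.
Repeated squaring mod 53: 32^1 ≡ 32, 32^2 ≡ 32² = 1024 ≡ 17, 32^4 ≡ 17² = 289 ≡ 24, 32^8 ≡ 24² = 576 ≡ 46, 32^16 ≡ 46² = 2116 ≡ 49. Since 31 = 16 + 8 + 4 + 2 + 1, 32^31 ≡ 49·46·24·17·32: 49·46 = 2254 ≡ 28, then 28·24 = 672 ≡ 36, then 36·17 = 612 ≡ 29, then 29·32 = 928 ≡ 27. So 32^31 ≡ 27 (mod 53).
Hence ψ⁻¹(32) = 27.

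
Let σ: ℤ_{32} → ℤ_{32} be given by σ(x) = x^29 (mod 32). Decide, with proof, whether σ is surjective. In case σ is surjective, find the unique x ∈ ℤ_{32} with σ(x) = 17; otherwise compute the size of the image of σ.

17

σ(0) = 0^29 = 0.
σ(2): Repeated squaring mod 32: 2^1 ≡ 2, 2^2 ≡ 2² = 4, 2^4 ≡ 4² = 16, 2^8 ≡ 16² = 256 ≡ 0, 2^16 ≡ 0² = 0. Since 29 = 16 + 8 + 4 + 1, 2^29 ≡ 0·0·16·2: 0·0 = 0, then 0·16 = 0, then 0·2 = 0. So 2^29 ≡ 0 (mod 32).
So σ(0) = σ(2) = 0 while 0 ≠ 2, therefore σ is not injective.
A non-injective map from the 32-element set ℤ_{32} to itself takes at most 31 distinct values, so it cannot be surjective. Hence σ is not surjective.
Since σ is not surjective, we determine |image(σ)|. Computing x^29 mod 32 for each x (by repeated squaring, reducing mod 32 at every step), the values σ(0), σ(1), …, σ(31) are: 0, 1, 0, 19, 0, 21, 0, 7, 0, 9, 0, 27, 0, 29, 0, 15, 0, 17, 0, 3, 0, 5, 0, 23, 0, 25, 0, 11, 0, 13, 0, 31.
The distinct values are {0, 1, 3, 5, 7, 9, 11, 13, 15, 17, 19, 21, 23, 25, 27, 29, 31}; there are 17 of them.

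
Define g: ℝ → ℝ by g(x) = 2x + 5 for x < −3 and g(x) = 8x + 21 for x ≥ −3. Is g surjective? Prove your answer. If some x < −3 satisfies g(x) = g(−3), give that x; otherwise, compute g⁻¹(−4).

-4

Both pieces are strictly increasing (slopes 2 and 8), so each is injective on its own interval.
The left piece maps (−∞, −3) onto (−∞, −1); the right piece maps [−3, ∞) onto [−3, ∞).
The union (−∞, −1) ∪ [−3, ∞) covers ℝ, so g is surjective.
For the follow-up: the images overlap, so an x < −3 with g(x) = g(−3) exists. g(−3) = −3; solving 2x + 5 = −3 for x < −3 gives x = (−3 − 5)/2 = −4.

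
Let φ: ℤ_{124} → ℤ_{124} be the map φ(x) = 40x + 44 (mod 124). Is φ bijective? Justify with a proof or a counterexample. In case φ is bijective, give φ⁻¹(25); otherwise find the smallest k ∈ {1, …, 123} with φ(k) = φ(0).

By definition, φ is injective when φ(s) = φ(t) forces s = t.
We have gcd(40, 124) = 4 > 1. Taking s = 0 and t = 31: φ(0) = 44 and φ(31) = 40·31 + 44 = 1284 ≡ 44 (mod 124).
So φ(0) = φ(31) while 0 ≠ 31, hence φ is not injective, hence not bijective.
Since φ is not bijective, we find the least positive k with φ(k) = φ(0): this means 40k ≡ 0 (mod 124), i.e. 124 ∣ 40k. Since gcd(40, 124) = 4, dividing through by 4 this holds exactly when 31 ∣ 10k, and as gcd(10, 31) = 1, exactly when 31 ∣ k.
The smallest positive such k is 31.

31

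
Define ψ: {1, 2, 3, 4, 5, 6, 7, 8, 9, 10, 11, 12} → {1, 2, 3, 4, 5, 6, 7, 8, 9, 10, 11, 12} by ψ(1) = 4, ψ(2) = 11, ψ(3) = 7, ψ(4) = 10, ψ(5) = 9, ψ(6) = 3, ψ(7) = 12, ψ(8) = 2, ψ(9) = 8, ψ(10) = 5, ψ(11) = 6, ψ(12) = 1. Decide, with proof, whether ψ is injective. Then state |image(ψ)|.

12

The values ψ(1), …, ψ(12) are 4, 11, 7, 10, 9, 3, 12, 2, 8, 5, 6, 1 — all distinct.
So ψ(a) = ψ(b) only when a = b, and ψ is injective.
The image of ψ is {1, 2, 3, 4, 5, 6, 7, 8, 9, 10, 11, 12}, which has 12 elements.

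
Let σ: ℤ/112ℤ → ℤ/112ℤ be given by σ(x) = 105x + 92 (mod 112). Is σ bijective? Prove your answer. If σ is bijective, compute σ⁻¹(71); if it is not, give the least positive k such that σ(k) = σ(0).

16

We have gcd(105, 112) = 7 > 1. Taking x_1 = 0 and x_2 = 16: σ(0) = 92 and σ(16) = 105·16 + 92 = 1772 ≡ 92 (mod 112).
So σ(0) = σ(16) while 0 ≠ 16, so σ is not injective, hence not bijective.
Since σ is not bijective, we find the least positive k with σ(k) = σ(0): this means 105k ≡ 0 (mod 112), i.e. 112 ∣ 105k. Since gcd(105, 112) = 7, dividing through by 7 this holds exactly when 16 ∣ 15k, and as gcd(15, 16) = 1, exactly when 16 ∣ k.
The smallest positive such k is 16.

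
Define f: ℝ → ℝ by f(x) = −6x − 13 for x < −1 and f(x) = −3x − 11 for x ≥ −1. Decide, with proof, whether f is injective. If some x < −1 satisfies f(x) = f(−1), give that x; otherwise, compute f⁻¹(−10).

-1/3

Both pieces are strictly decreasing (slopes −6 and −3), so each is injective on its own interval.
The left piece maps (−∞, −1) onto (−7, ∞); the right piece maps [−1, ∞) onto (−∞, −8].
These images are disjoint, so no value is attained by both pieces. Hence f is injective.
Because the two images are disjoint, no x < −1 has f(x) = f(−1), so we compute f⁻¹(−10): −10 lies in (−∞, −8], so solve −3x − 11 = −10: x = (−10 + 11)/(−3) = −1/3.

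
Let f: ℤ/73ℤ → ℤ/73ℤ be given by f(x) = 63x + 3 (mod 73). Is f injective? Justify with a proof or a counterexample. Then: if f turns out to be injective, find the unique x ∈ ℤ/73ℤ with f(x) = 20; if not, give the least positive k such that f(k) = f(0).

64

Recall that f is injective if f(u) = f(v) implies u = v.
Suppose f(u) = f(v) in ℤ/73ℤ. Then 63u + 3 ≡ 63v + 3 (mod 73), thus 63(u − v) ≡ 0 (mod 73).
Since gcd(63, 73) = 1, 63 is invertible modulo 73, so u − v ≡ 0 (mod 73), i.e. u = v.
Hence f is injective.
We now compute 63⁻¹ mod 73 explicitly. Euclid's algorithm: 73 = 1·63 + 10, 63 = 6·10 + 3, 10 = 3·3 + 1; back-substituting gives 1 = 51·63 − 44·73, so 63⁻¹ ≡ 51 (mod 73).
Since f is injective, we find f⁻¹(20): we need 63x ≡ 20 − 3 ≡ 17 (mod 73). Using 63⁻¹ = 51: x ≡ 51·17 = 867 = 11·73 + 64, so x = 64.
Check: f(64) = 63·64 + 3 = 4035 = 55·73 + 20 ≡ 20 (mod 73).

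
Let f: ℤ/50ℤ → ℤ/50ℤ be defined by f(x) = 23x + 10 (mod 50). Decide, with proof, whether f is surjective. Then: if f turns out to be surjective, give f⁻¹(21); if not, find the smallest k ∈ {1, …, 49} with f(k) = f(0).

Since gcd(23, 50) = 1, 23 is invertible modulo 50. Euclid's algorithm: 50 = 2·23 + 4, 23 = 5·4 + 3, 4 = 1·3 + 1; back-substituting gives 1 = 37·23 − 17·50, so 23⁻¹ ≡ 37 (mod 50).
For any y ∈ ℤ/50ℤ, x = 37(y − 10) mod 50 satisfies f(x) = 23·37(y − 10) + 10 ≡ y (since 23·37 ≡ 1 mod 50). So every y has a preimage.
Therefore f is surjective.
Since f is surjective, we compute f⁻¹(21): solve 23x + 10 ≡ 21 (mod 50), i.e. 23x ≡ 11 (mod 50).
Multiplying by 23⁻¹ = 37 gives x ≡ 37·11 = 407 = 8·50 + 7 ≡ 7 (mod 50).
Check: f(7) = 23·7 + 10 = 171 = 3·50 + 21 ≡ 21 (mod 50).

7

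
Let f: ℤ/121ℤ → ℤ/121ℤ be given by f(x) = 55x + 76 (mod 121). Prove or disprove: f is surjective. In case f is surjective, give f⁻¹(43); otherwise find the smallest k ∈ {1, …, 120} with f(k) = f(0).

11

Recall that f is surjective if every y in the codomain equals f(x) for some x in the domain.
Since gcd(55, 121) = 11, we have 55x ≡ 0 (mod 11) for all x, so f(x) ≡ 10 (mod 11).
But 0 ≢ 10 (mod 11), so 0 ∈ ℤ/121ℤ has no preimage. So f is not surjective.
Since f is not surjective, we find the least positive k with f(k) = f(0): this means 55k ≡ 0 (mod 121), i.e. 121 ∣ 55k. Since gcd(55, 121) = 11, dividing through by 11 this holds exactly when 11 ∣ 5k, and as gcd(5, 11) = 1, exactly when 11 ∣ k.
The smallest positive such k is 11.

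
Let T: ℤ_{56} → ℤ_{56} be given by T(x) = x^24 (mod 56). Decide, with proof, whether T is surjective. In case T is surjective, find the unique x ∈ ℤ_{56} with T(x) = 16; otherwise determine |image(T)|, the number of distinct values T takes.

T(1) = 1^24 = 1.
T(3): Repeated squaring mod 56: 3^1 ≡ 3, 3^2 ≡ 3² = 9, 3^4 ≡ 9² = 81 ≡ 25, 3^8 ≡ 25² = 625 ≡ 9, 3^16 ≡ 9² = 81 ≡ 25. Since 24 = 16 + 8, 3^24 ≡ 25·9: 25·9 = 225 ≡ 1. So 3^24 ≡ 1 (mod 56).
So T(1) = T(3) = 1 while 1 ≠ 3, hence T is not injective.
A non-injective map from the 56-element set ℤ_{56} to itself takes at most 55 distinct values, so it cannot be surjective. Hence T is not surjective.
Since T is not surjective, we determine |image(T)|. Computing x^24 mod 56 for each x (by repeated squaring, reducing mod 56 at every step), the values T(0), T(1), …, T(55) are: 0, 1, 8, 1, 8, 1, 8, 49, 8, 1, 8, 1, 8, 1, 0, 1, 8, 1, 8, 1, 8, 49, 8, 1, 8, 1, 8, 1, 0, 1, 8, 1, 8, 1, 8, 49, 8, 1, 8, 1, 8, 1, 0, 1, 8, 1, 8, 1, 8, 49, 8, 1, 8, 1, 8, 1.
The distinct values are {0, 1, 8, 49}; there are 4 of them.

4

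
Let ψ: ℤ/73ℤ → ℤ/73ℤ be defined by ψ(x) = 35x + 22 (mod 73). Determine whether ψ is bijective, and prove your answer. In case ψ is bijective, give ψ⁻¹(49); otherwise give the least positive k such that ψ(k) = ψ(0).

Recall that injectivity means: for all a, b in the domain, ψ(a) = ψ(b) implies a = b.
Suppose ψ(a) = ψ(b) in ℤ/73ℤ. Then 35a + 22 ≡ 35b + 22 (mod 73), hence 35(a − b) ≡ 0 (mod 73).
Since gcd(35, 73) = 1, 35 is invertible modulo 73, thus a − b ≡ 0 (mod 73), i.e. a = b.
We now compute 35⁻¹ mod 73 explicitly. Euclid's algorithm: 73 = 2·35 + 3, 35 = 11·3 + 2, 3 = 1·2 + 1; back-substituting gives 1 = 48·35 − 23·73, so 35⁻¹ ≡ 48 (mod 73).
Then y ↦ 48(y − 22) is a two-sided inverse to ψ, so every y ∈ ℤ/73ℤ has a preimage.
Therefore ψ is bijective.
Since ψ is bijective, we compute ψ⁻¹(49): solve 35x + 22 ≡ 49 (mod 73), i.e. 35x ≡ 27 (mod 73).
Multiplying by 35⁻¹ = 48 gives x ≡ 48·27 = 1296 = 17·73 + 55 ≡ 55 (mod 73).
Check: ψ(55) = 35·55 + 22 = 1947 = 26·73 + 49 ≡ 49 (mod 73).

55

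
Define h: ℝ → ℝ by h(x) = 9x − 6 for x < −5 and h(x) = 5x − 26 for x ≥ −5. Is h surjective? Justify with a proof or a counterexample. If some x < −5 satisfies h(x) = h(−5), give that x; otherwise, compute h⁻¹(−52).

Both pieces are strictly increasing (slopes 9 and 5), so each is injective on its own interval.
The left piece maps (−∞, −5) onto (−∞, −51); the right piece maps [−5, ∞) onto [−51, ∞).
These images together cover ℝ, so h is surjective.
Because the two images are disjoint, no x < −5 has h(x) = h(−5), so we compute h⁻¹(−52): −52 lies in (−∞, −51), so solve 9x − 6 = −52: x = (−52 + 6)/9 = −46/9.

-46/9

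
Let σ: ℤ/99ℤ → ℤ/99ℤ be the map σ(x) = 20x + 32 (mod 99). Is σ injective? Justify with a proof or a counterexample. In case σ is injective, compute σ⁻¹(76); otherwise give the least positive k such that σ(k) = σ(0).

If σ(s) = σ(t), then 20s ≡ 20t (mod 99). Because gcd(20, 99) = 1, we may cancel 20 to get s ≡ t (mod 99).
Hence σ is injective.
We now compute 20⁻¹ mod 99 explicitly. Euclid's algorithm: 99 = 4·20 + 19, 20 = 1·19 + 1; back-substituting gives 1 = 5·20 − 1·99, so 20⁻¹ ≡ 5 (mod 99).
Since σ is injective, we find σ⁻¹(76): we need 20x ≡ 76 − 32 ≡ 44 (mod 99). Using 20⁻¹ = 5: x ≡ 5·44 = 220 = 2·99 + 22, so x = 22.
Check: σ(22) = 20·22 + 32 = 472 = 4·99 + 76 ≡ 76 (mod 99).

22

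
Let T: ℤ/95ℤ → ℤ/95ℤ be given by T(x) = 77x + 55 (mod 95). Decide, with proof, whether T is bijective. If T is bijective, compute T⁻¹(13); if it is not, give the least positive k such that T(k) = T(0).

34

Suppose T(x_1) = T(x_2) in ℤ/95ℤ. Then 77x_1 + 55 ≡ 77x_2 + 55 (mod 95), thus 77(x_1 − x_2) ≡ 0 (mod 95).
Since gcd(77, 95) = 1, 77 is invertible modulo 95, therefore x_1 − x_2 ≡ 0 (mod 95), i.e. x_1 = x_2.
We now compute 77⁻¹ mod 95 explicitly. Euclid's algorithm: 95 = 1·77 + 18, 77 = 4·18 + 5, 18 = 3·5 + 3, 5 = 1·3 + 2, 3 = 1·2 + 1; back-substituting gives 1 = 58·77 − 47·95, so 77⁻¹ ≡ 58 (mod 95).
Then y ↦ 58(y − 55) is a two-sided inverse to T, so every y ∈ ℤ/95ℤ has a preimage.
Therefore T is bijective.
Since T is bijective, we find T⁻¹(13): we need 77x ≡ 13 − 55 ≡ 53 (mod 95). Using 77⁻¹ = 58: x ≡ 58·53 = 3074 = 32·95 + 34, so x = 34.
Check: T(34) = 77·34 + 55 = 2673 = 28·95 + 13 ≡ 13 (mod 95).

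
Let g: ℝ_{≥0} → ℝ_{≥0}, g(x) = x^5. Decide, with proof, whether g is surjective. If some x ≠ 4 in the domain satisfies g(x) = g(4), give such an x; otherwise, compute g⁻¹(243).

For any y ∈ ℝ_{≥0}, x = y^{1/5} ∈ ℝ_{≥0} gives g(x) = y, so g is surjective.
Since x ↦ x^5 is strictly increasing on ℝ_{≥0}, it is injective there, so no x ≠ 4 in the domain has g(x) = g(4). We therefore compute g⁻¹(243) = 243^{1/5} = 3 (indeed 3^5 = 243).

3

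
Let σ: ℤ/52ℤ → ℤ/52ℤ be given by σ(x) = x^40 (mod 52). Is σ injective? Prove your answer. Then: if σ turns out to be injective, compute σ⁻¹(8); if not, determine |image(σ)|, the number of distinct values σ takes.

8

σ(1) = 1^40 = 1.
σ(5): Repeated squaring mod 52: 5^1 ≡ 5, 5^2 ≡ 5² = 25, 5^4 ≡ 25² = 625 ≡ 1, 5^8 ≡ 1² = 1, 5^16 ≡ 1² = 1, 5^32 ≡ 1² = 1. Since 40 = 32 + 8, 5^40 ≡ 1·1: 1·1 = 1. So 5^40 ≡ 1 (mod 52).
So σ(1) = σ(5) = 1 while 1 ≠ 5, therefore σ is not injective.
Since σ is not injective, we determine |image(σ)|. Computing x^40 mod 52 for each x (by repeated squaring, reducing mod 52 at every step), the values σ(0), σ(1), …, σ(51) are: 0, 1, 16, 29, 48, 1, 48, 9, 40, 9, 16, 29, 40, 13, 40, 29, 16, 9, 40, 9, 48, 1, 48, 29, 16, 1, 0, 1, 16, 29, 48, 1, 48, 9, 40, 9, 16, 29, 40, 13, 40, 29, 16, 9, 40, 9, 48, 1, 48, 29, 16, 1.
The distinct values are {0, 1, 9, 13, 16, 29, 40, 48}; there are 8 of them.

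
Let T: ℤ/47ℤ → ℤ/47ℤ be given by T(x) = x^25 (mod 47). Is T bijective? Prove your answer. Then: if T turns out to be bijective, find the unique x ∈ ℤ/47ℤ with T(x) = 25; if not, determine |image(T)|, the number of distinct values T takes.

Since 47 is prime, the nonzero elements of ℤ/47ℤ form a cyclic group of order 46.
As gcd(25, 46) = 1, raising to the 25th power is a bijection on this group: if x_1^25 ≡ x_2^25 then (x_1x_2^{−1})^25 = 1, and the only element of order dividing gcd(25, 46) = 1 is 1, so x_1 = x_2.
With T(0) = 0 this makes T injective on all of ℤ/47ℤ, hence bijective (finite equal-size domain and codomain). In particular T is bijective.
Since T is bijective, we find the preimage of 25. The inverse of x ↦ x^25 on (ℤ/47ℤ)^× is x ↦ x^35, because 25·35 = 875 = 19·46 + 1 ≡ 1 (mod 46) and x^{46} = 1 for x ≠ 0 (Fermat). So T⁻¹(25) = 25^35 mod 47.
Repeated squaring mod 47: 25^1 ≡ 25, 25^2 ≡ 25² = 625 ≡ 14, 25^4 ≡ 14² = 196 ≡ 8, 25^8 ≡ 8² = 64 ≡ 17, 25^16 ≡ 17² = 289 ≡ 7, 25^32 ≡ 7² = 49 ≡ 2. Since 35 = 32 + 2 + 1, 25^35 ≡ 2·14·25: 2·14 = 28, then 28·25 = 700 ≡ 42. So 25^35 ≡ 42 (mod 47).
Hence T⁻¹(25) = 42.

42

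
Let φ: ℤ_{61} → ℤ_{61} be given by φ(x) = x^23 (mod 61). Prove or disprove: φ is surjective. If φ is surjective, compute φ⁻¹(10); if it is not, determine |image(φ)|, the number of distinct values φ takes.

Since 61 is prime, the nonzero elements of ℤ_{61} form a cyclic group of order 60.
As gcd(23, 60) = 1, raising to the 23rd power is a bijection on this group: if x_1^23 ≡ x_2^23 then (x_1x_2^{−1})^23 = 1, and the only element of order dividing gcd(23, 60) = 1 is 1, so x_1 = x_2.
With φ(0) = 0 this makes φ injective on all of ℤ_{61}, hence bijective (finite equal-size domain and codomain). In particular φ is surjective.
Since φ is surjective, we find the preimage of 10. The inverse of x ↦ x^23 on (ℤ_{61})^× is x ↦ x^47, because 23·47 = 1081 = 18·60 + 1 ≡ 1 (mod 60) and x^{60} = 1 for x ≠ 0 (Fermat). So φ⁻¹(10) = 10^47 mod 61.
Repeated squaring mod 61: 10^1 ≡ 10, 10^2 ≡ 10² = 100 ≡ 39, 10^4 ≡ 39² = 1521 ≡ 57, 10^8 ≡ 57² = 3249 ≡ 16, 10^16 ≡ 16² = 256 ≡ 12, 10^32 ≡ 12² = 144 ≡ 22. Since 47 = 32 + 8 + 4 + 2 + 1, 10^47 ≡ 22·16·57·39·10: 22·16 = 352 ≡ 47, then 47·57 = 2679 ≡ 56, then 56·39 = 2184 ≡ 49, then 49·10 = 490 ≡ 2. So 10^47 ≡ 2 (mod 61).
Hence φ⁻¹(10) = 2.

2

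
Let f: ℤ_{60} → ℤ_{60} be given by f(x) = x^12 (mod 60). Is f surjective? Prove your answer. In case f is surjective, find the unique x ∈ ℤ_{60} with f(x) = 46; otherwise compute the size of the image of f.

f(2): Repeated squaring mod 60: 2^1 ≡ 2, 2^2 ≡ 2² = 4, 2^4 ≡ 4² = 16, 2^8 ≡ 16² = 256 ≡ 16. Since 12 = 8 + 4, 2^12 ≡ 16·16: 16·16 = 256 ≡ 16. So 2^12 ≡ 16 (mod 60).
f(4): Repeated squaring mod 60: 4^1 ≡ 4, 4^2 ≡ 4² = 16, 4^4 ≡ 16² = 256 ≡ 16, 4^8 ≡ 16² = 256 ≡ 16. Since 12 = 8 + 4, 4^12 ≡ 16·16: 16·16 = 256 ≡ 16. So 4^12 ≡ 16 (mod 60).
So f(2) = f(4) = 16 while 2 ≠ 4, thus f is not injective.
A non-injective map from the 60-element set ℤ_{60} to itself takes at most 59 distinct values, so it cannot be surjective. Hence f is not surjective.
Since f is not surjective, we determine |image(f)|. Computing x^12 mod 60 for each x (by repeated squaring, reducing mod 60 at every step), the values f(0), f(1), …, f(59) are: 0, 1, 16, 21, 16, 25, 36, 1, 16, 21, 40, 1, 36, 1, 16, 45, 16, 1, 36, 1, 40, 21, 16, 1, 36, 25, 16, 21, 16, 1, 0, 1, 16, 21, 16, 25, 36, 1, 16, 21, 40, 1, 36, 1, 16, 45, 16, 1, 36, 1, 40, 21, 16, 1, 36, 25, 16, 21, 16, 1.
The distinct values are {0, 1, 16, 21, 25, 36, 40, 45}; there are 8 of them.

8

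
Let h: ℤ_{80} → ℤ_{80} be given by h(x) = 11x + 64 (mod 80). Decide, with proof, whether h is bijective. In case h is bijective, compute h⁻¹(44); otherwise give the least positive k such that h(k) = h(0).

Suppose h(a) = h(b) in ℤ_{80}. Then 11a + 64 ≡ 11b + 64 (mod 80), hence 11(a − b) ≡ 0 (mod 80).
Since gcd(11, 80) = 1, 11 is invertible modulo 80, thus a − b ≡ 0 (mod 80), i.e. a = b.
We now compute 11⁻¹ mod 80 explicitly. Euclid's algorithm: 80 = 7·11 + 3, 11 = 3·3 + 2, 3 = 1·2 + 1; back-substituting gives 1 = 51·11 − 7·80, so 11⁻¹ ≡ 51 (mod 80).
For any y ∈ ℤ_{80}, x = 51(y − 64) mod 80 satisfies h(x) = 11·51(y − 64) + 64 ≡ y (since 11·51 ≡ 1 mod 80). So every y has a preimage.
Hence h is bijective.
Since h is bijective, we find h⁻¹(44): we need 11x ≡ 44 − 64 ≡ 60 (mod 80). Using 11⁻¹ = 51: x ≡ 51·60 = 3060 = 38·80 + 20, so x = 20.
Check: h(20) = 11·20 + 64 = 284 = 3·80 + 44 ≡ 44 (mod 80).

20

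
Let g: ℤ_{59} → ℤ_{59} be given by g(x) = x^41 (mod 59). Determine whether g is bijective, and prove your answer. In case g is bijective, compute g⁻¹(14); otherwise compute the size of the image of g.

Since 59 is prime, the nonzero elements of ℤ_{59} form a cyclic group of order 58.
As gcd(41, 58) = 1, raising to the 41st power is a bijection on this group: if a^41 ≡ b^41 then (ab^{−1})^41 = 1, and the only element of order dividing gcd(41, 58) = 1 is 1, so a = b.
With g(0) = 0 this makes g injective on all of ℤ_{59}, hence bijective (finite equal-size domain and codomain). In particular g is bijective.
Since g is bijective, we find the preimage of 14. The inverse of x ↦ x^41 on (ℤ_{59})^× is x ↦ x^17, because 41·17 = 697 = 12·58 + 1 ≡ 1 (mod 58) and x^{58} = 1 for x ≠ 0 (Fermat). So g⁻¹(14) = 14^17 mod 59.
Repeated squaring mod 59: 14^1 ≡ 14, 14^2 ≡ 14² = 196 ≡ 19, 14^4 ≡ 19² = 361 ≡ 7, 14^8 ≡ 7² = 49, 14^16 ≡ 49² = 2401 ≡ 41. Since 17 = 16 + 1, 14^17 ≡ 41·14: 41·14 = 574 ≡ 43. So 14^17 ≡ 43 (mod 59).
Hence g⁻¹(14) = 43.

43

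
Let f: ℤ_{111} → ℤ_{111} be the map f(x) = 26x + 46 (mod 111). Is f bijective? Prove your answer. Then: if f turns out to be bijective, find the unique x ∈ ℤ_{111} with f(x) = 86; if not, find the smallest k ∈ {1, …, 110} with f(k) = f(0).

Recall: injectivity means: for all u, v in the domain, f(u) = f(v) implies u = v.
Suppose f(u) = f(v) in ℤ_{111}. Then 26u + 46 ≡ 26v + 46 (mod 111), hence 26(u − v) ≡ 0 (mod 111).
Since gcd(26, 111) = 1, 26 is invertible modulo 111, hence u − v ≡ 0 (mod 111), i.e. u = v.
We now compute 26⁻¹ mod 111 explicitly. Euclid's algorithm: 111 = 4·26 + 7, 26 = 3·7 + 5, 7 = 1·5 + 2, 5 = 2·2 + 1; back-substituting gives 1 = 47·26 − 11·111, so 26⁻¹ ≡ 47 (mod 111).
Then y ↦ 47(y − 46) is a two-sided inverse to f, so every y ∈ ℤ_{111} has a preimage.
Thus f is bijective.
Since f is bijective, we find f⁻¹(86): we need 26x ≡ 86 − 46 ≡ 40 (mod 111). Using 26⁻¹ = 47: x ≡ 47·40 = 1880 = 16·111 + 104, so x = 104.
Check: f(104) = 26·104 + 46 = 2750 = 24·111 + 86 ≡ 86 (mod 111).

104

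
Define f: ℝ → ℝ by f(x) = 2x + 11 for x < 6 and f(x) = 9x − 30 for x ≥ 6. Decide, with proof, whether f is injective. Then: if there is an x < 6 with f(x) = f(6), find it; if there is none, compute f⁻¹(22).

11/2

Both pieces are strictly increasing (slopes 2 and 9), so each is injective on its own interval.
The left piece maps (−∞, 6) onto (−∞, 23); the right piece maps [6, ∞) onto [24, ∞).
These images are disjoint, so no value is attained by both pieces. Thus f is injective.
Because the two images are disjoint, no x < 6 has f(x) = f(6), so we compute f⁻¹(22): 22 lies in (−∞, 23), so solve 2x + 11 = 22: x = (22 − 11)/2 = 11/2.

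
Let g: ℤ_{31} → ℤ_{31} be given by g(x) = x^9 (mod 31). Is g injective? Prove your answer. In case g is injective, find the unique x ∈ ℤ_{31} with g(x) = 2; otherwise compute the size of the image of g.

g(1) = 1^9 = 1.
g(5): Repeated squaring mod 31: 5^1 ≡ 5, 5^2 ≡ 5² = 25, 5^4 ≡ 25² = 625 ≡ 5, 5^8 ≡ 5² = 25. Since 9 = 8 + 1, 5^9 ≡ 25·5: 25·5 = 125 ≡ 1. So 5^9 ≡ 1 (mod 31).
So g(1) = g(5) = 1 while 1 ≠ 5, thus g is not injective.
Since g is not injective, we determine |image(g)|. Computing x^9 mod 31 for each x (by repeated squaring, reducing mod 31 at every step), the values g(0), g(1), …, g(30) are: 0, 1, 16, 29, 8, 1, 30, 8, 4, 4, 16, 23, 15, 29, 4, 29, 2, 27, 2, 16, 8, 15, 27, 27, 23, 1, 30, 23, 2, 15, 30.
The distinct values are {0, 1, 2, 4, 8, 15, 16, 23, 27, 29, 30}; there are 11 of them.

11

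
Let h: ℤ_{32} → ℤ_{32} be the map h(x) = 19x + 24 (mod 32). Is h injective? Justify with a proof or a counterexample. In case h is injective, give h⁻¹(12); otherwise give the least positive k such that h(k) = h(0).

If h(u) = h(v), then 19u ≡ 19v (mod 32). Because gcd(19, 32) = 1, we may cancel 19 to get u ≡ v (mod 32).
Hence h is injective.
We now compute 19⁻¹ mod 32 explicitly. Euclid's algorithm: 32 = 1·19 + 13, 19 = 1·13 + 6, 13 = 2·6 + 1; back-substituting gives 1 = 27·19 − 16·32, so 19⁻¹ ≡ 27 (mod 32).
Since h is injective, we find h⁻¹(12): we need 19x ≡ 12 − 24 ≡ 20 (mod 32). Using 19⁻¹ = 27: x ≡ 27·20 = 540 = 16·32 + 28, so x = 28.
Check: h(28) = 19·28 + 24 = 556 = 17·32 + 12 ≡ 12 (mod 32).

28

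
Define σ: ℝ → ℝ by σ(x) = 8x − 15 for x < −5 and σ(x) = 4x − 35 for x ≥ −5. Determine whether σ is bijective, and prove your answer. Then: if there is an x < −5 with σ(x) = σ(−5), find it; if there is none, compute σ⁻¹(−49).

-7/2

Both pieces are strictly increasing (slopes 8 and 4), so each is injective on its own interval.
The left piece maps (−∞, −5) onto (−∞, −55); the right piece maps [−5, ∞) onto [−55, ∞).
Since −55 = −55, the images partition ℝ: σ is injective and surjective, hence bijective.
Because the two images are disjoint, no x < −5 has σ(x) = σ(−5), so we compute σ⁻¹(−49): −49 lies in [−55, ∞), so solve 4x − 35 = −49: x = (−49 + 35)/4 = −7/2.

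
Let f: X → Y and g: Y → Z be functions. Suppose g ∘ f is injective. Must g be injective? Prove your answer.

not injective

No. Take X = {0, 1, 2}, Y = {0, 1, 2, 3}, Z = {0, 1, 2, 3}, f(a) = a for each a ∈ X, and g(b) = 2 if b ∈ {2, 3} else g(b) = b.
Then g ∘ f = f is injective (X ⊂ Y and f is the inclusion), but g(2) = g(3) = 2 with 2 ≠ 3, so g is not injective.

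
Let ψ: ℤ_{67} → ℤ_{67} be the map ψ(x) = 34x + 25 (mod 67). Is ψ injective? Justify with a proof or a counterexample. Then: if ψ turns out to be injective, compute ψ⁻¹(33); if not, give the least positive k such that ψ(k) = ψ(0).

16

Recall: ψ is injective when ψ(a) = ψ(b) forces a = b.
If ψ(a) = ψ(b), then 34a ≡ 34b (mod 67). Because gcd(34, 67) = 1, we may cancel 34 to get a ≡ b (mod 67).
Thus ψ is injective.
We now compute 34⁻¹ mod 67 explicitly. Euclid's algorithm: 67 = 1·34 + 33, 34 = 1·33 + 1; back-substituting gives 1 = 2·34 − 1·67, so 34⁻¹ ≡ 2 (mod 67).
Since ψ is injective, we find ψ⁻¹(33): we need 34x ≡ 33 − 25 ≡ 8 (mod 67). Using 34⁻¹ = 2: x ≡ 2·8 = 16, so x = 16.
Check: ψ(16) = 34·16 + 25 = 569 = 8·67 + 33 ≡ 33 (mod 67).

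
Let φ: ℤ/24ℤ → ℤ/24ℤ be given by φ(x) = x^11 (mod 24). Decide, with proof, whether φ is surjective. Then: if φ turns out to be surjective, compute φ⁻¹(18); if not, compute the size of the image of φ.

φ(0) = 0^11 = 0.
φ(6): Repeated squaring mod 24: 6^1 ≡ 6, 6^2 ≡ 6² = 36 ≡ 12, 6^4 ≡ 12² = 144 ≡ 0, 6^8 ≡ 0² = 0. Since 11 = 8 + 2 + 1, 6^11 ≡ 0·12·6: 0·12 = 0, then 0·6 = 0. So 6^11 ≡ 0 (mod 24).
So φ(0) = φ(6) = 0 while 0 ≠ 6, so φ is not injective.
A non-injective map from the 24-element set ℤ/24ℤ to itself takes at most 23 distinct values, so it cannot be surjective. Thus φ is not surjective.
Since φ is not surjective, we determine |image(φ)|. Computing x^11 mod 24 for each x (by repeated squaring, reducing mod 24 at every step), the values φ(0), φ(1), …, φ(23) are: 0, 1, 8, 3, 16, 5, 0, 7, 8, 9, 16, 11, 0, 13, 8, 15, 16, 17, 0, 19, 8, 21, 16, 23.
The distinct values are {0, 1, 3, 5, 7, 8, 9, 11, 13, 15, 16, 17, 19, 21, 23}; there are 15 of them.

15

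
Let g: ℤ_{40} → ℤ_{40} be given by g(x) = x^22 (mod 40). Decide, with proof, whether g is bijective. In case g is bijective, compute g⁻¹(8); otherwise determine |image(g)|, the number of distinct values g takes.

6

g(4): Repeated squaring mod 40: 4^1 ≡ 4, 4^2 ≡ 4² = 16, 4^4 ≡ 16² = 256 ≡ 16, 4^8 ≡ 16² = 256 ≡ 16, 4^16 ≡ 16² = 256 ≡ 16. Since 22 = 16 + 4 + 2, 4^22 ≡ 16·16·16: 16·16 = 256 ≡ 16, then 16·16 = 256 ≡ 16. So 4^22 ≡ 16 (mod 40).
g(6): Repeated squaring mod 40: 6^1 ≡ 6, 6^2 ≡ 6² = 36, 6^4 ≡ 36² = 1296 ≡ 16, 6^8 ≡ 16² = 256 ≡ 16, 6^16 ≡ 16² = 256 ≡ 16. Since 22 = 16 + 4 + 2, 6^22 ≡ 16·16·36: 16·16 = 256 ≡ 16, then 16·36 = 576 ≡ 16. So 6^22 ≡ 16 (mod 40).
So g(4) = g(6) = 16 while 4 ≠ 6, so g is not injective, hence not bijective.
Since g is not bijective, we determine |image(g)|. Computing x^22 mod 40 for each x (by repeated squaring, reducing mod 40 at every step), the values g(0), g(1), …, g(39) are: 0, 1, 24, 9, 16, 25, 16, 9, 24, 1, 0, 1, 24, 9, 16, 25, 16, 9, 24, 1, 0, 1, 24, 9, 16, 25, 16, 9, 24, 1, 0, 1, 24, 9, 16, 25, 16, 9, 24, 1.
The distinct values are {0, 1, 9, 16, 24, 25}; there are 6 of them.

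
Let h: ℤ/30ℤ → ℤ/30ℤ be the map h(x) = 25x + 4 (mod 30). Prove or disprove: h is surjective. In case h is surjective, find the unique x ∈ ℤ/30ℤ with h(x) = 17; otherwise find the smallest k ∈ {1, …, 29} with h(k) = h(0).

Since gcd(25, 30) = 5, we have 25x ≡ 0 (mod 5) for all x, so h(x) ≡ 4 (mod 5).
But 0 ≢ 4 (mod 5), so 0 ∈ ℤ/30ℤ has no preimage. So h is not surjective.
Since h is not surjective, we find the least positive k with h(k) = h(0): this means 25k ≡ 0 (mod 30), i.e. 30 ∣ 25k. Since gcd(25, 30) = 5, dividing through by 5 this holds exactly when 6 ∣ 5k, and as gcd(5, 6) = 1, exactly when 6 ∣ k.
The smallest positive such k is 6.

6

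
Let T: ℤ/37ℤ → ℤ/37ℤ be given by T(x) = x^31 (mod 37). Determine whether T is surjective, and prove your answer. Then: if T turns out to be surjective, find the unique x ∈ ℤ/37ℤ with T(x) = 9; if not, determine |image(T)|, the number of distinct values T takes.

16

Since 37 is prime, the nonzero elements of ℤ/37ℤ form a cyclic group of order 36.
As gcd(31, 36) = 1, raising to the 31st power is a bijection on this group: if a^31 ≡ b^31 then (ab^{−1})^31 = 1, and the only element of order dividing gcd(31, 36) = 1 is 1, so a = b.
With T(0) = 0 this makes T injective on all of ℤ/37ℤ, hence bijective (finite equal-size domain and codomain). In particular T is surjective.
Since T is surjective, we find the preimage of 9. The inverse of x ↦ x^31 on (ℤ/37ℤ)^× is x ↦ x^7, because 31·7 = 217 = 6·36 + 1 ≡ 1 (mod 36) and x^{36} = 1 for x ≠ 0 (Fermat). So T⁻¹(9) = 9^7 mod 37.
Repeated squaring mod 37: 9^1 ≡ 9, 9^2 ≡ 9² = 81 ≡ 7, 9^4 ≡ 7² = 49 ≡ 12. Since 7 = 4 + 2 + 1, 9^7 ≡ 12·7·9: 12·7 = 84 ≡ 10, then 10·9 = 90 ≡ 16. So 9^7 ≡ 16 (mod 37).
Hence T⁻¹(9) = 16.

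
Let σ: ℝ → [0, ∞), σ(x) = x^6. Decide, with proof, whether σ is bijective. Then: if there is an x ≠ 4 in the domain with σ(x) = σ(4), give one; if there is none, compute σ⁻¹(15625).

-4

σ(4) = 4096 = (−4)^6 = σ(−4) (since 6 is even), with 4 ≠ −4. So σ is not injective, hence not bijective.
For the follow-up, such an x exists: taking x = −4 ∈ ℝ gives σ(−4) = 4096 = σ(4) with −4 ≠ 4.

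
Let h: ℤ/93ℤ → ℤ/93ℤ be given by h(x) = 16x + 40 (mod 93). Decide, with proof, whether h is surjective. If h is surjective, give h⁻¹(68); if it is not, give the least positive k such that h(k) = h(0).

Since gcd(16, 93) = 1, 16 is invertible modulo 93. Euclid's algorithm: 93 = 5·16 + 13, 16 = 1·13 + 3, 13 = 4·3 + 1; back-substituting gives 1 = 64·16 − 11·93, so 16⁻¹ ≡ 64 (mod 93).
Then y ↦ 64(y − 40) is a two-sided inverse to h, so every y ∈ ℤ/93ℤ has a preimage.
So h is surjective.
Since h is surjective, we compute h⁻¹(68): solve 16x + 40 ≡ 68 (mod 93), i.e. 16x ≡ 28 (mod 93).
Multiplying by 16⁻¹ = 64 gives x ≡ 64·28 = 1792 = 19·93 + 25 ≡ 25 (mod 93).
Check: h(25) = 16·25 + 40 = 440 = 4·93 + 68 ≡ 68 (mod 93).

25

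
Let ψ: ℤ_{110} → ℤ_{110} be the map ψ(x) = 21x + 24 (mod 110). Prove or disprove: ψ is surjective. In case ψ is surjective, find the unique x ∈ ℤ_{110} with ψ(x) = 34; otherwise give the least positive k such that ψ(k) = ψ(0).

Recall that surjectivity means every element of the codomain has a preimage under ψ.
Since gcd(21, 110) = 1, 21 is invertible modulo 110. Euclid's algorithm: 110 = 5·21 + 5, 21 = 4·5 + 1; back-substituting gives 1 = 21·21 − 4·110, so 21⁻¹ ≡ 21 (mod 110).
For any y ∈ ℤ_{110}, x = 21(y − 24) mod 110 satisfies ψ(x) = 21·21(y − 24) + 24 ≡ y (since 21·21 ≡ 1 mod 110). So every y has a preimage.
Thus ψ is surjective.
Since ψ is surjective, we find ψ⁻¹(34): we need 21x ≡ 34 − 24 ≡ 10 (mod 110). Using 21⁻¹ = 21: x ≡ 21·10 = 210 = 1·110 + 100, so x = 100.
Check: ψ(100) = 21·100 + 24 = 2124 = 19·110 + 34 ≡ 34 (mod 110).

100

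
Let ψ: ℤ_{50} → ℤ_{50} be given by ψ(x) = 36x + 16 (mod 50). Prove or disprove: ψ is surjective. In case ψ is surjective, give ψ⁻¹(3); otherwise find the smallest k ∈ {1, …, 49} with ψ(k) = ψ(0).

25

Recall: ψ is surjective if every y in the codomain equals ψ(x) for some x in the domain.
Since gcd(36, 50) = 2, we have 36x ≡ 0 (mod 2) for all x, so ψ(x) ≡ 0 (mod 2).
But 1 ≢ 0 (mod 2), so 1 ∈ ℤ_{50} has no preimage. Therefore ψ is not surjective.
Since ψ is not surjective, we find the least positive k with ψ(k) = ψ(0): this means 36k ≡ 0 (mod 50), i.e. 50 ∣ 36k. Since gcd(36, 50) = 2, dividing through by 2 this holds exactly when 25 ∣ 18k, and as gcd(18, 25) = 1, exactly when 25 ∣ k.
The smallest positive such k is 25.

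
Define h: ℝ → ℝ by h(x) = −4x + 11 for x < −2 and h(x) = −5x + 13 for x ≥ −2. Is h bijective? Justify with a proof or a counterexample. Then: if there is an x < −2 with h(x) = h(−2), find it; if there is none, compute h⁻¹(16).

-3

Both pieces are strictly decreasing (slopes −4 and −5), so each is injective on its own interval.
The left piece maps (−∞, −2) onto (19, ∞); the right piece maps [−2, ∞) onto (−∞, 23].
These images overlap. In particular h(−2) = 23 (right piece), and solving −4x + 11 = 23 on the left piece gives x = −3 < −2.
So h(−3) = h(−2) with −3 ≠ −2, and h is not injective, hence not bijective. This x = −3 is the requested value below −2.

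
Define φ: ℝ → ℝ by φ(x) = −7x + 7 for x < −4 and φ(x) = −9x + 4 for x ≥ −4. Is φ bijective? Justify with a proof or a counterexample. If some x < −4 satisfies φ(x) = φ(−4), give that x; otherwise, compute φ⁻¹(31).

-33/7

Both pieces are strictly decreasing (slopes −7 and −9), so each is injective on its own interval.
The left piece maps (−∞, −4) onto (35, ∞); the right piece maps [−4, ∞) onto (−∞, 40].
These images overlap. In particular φ(−4) = 40 (right piece), and solving −7x + 7 = 40 on the left piece gives x = −33/7 < −4.
So φ(−33/7) = φ(−4) with −33/7 ≠ −4, and φ is not injective, hence not bijective. This x = −33/7 is the requested value below −4.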